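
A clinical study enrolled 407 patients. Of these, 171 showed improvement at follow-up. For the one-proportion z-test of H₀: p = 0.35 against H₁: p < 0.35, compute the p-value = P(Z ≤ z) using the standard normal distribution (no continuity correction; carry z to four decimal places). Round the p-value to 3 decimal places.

Sample proportion p̂ = 171/407 = 0.42015.
Under H₀, SE = √(p₀(1−p₀)/n) = √(0.35·0.65/407) = √0.000558968 = 0.023643.
Test statistic (full precision, shown to 4 dp): z = (171/407 − 0.35)/SE₀ ≈ 2.9670.
p-value = P(Z ≤ z) with z = 2.9670 → 0.998.

p-value = 0.998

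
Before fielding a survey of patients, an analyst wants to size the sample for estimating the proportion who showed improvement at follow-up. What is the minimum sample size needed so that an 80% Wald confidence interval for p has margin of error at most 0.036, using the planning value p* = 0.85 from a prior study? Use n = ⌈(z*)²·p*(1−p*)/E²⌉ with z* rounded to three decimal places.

n = 162

z* = 1.282 at the 80% level.
p*(1−p*) = 0.1275.
(z*)²·p*(1−p*)/E² = 1.643524·0.1275/0.001296 = 161.689.
⌈161.689⌉ = 162.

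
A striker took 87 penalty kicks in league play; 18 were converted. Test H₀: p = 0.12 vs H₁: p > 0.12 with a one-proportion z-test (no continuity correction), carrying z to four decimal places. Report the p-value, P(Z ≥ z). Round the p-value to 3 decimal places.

p-value = 0.006

The sample proportion is 18/87 = 0.20690.
Under H₀, SE = √(p₀(1−p₀)/n) = √(0.12·0.88/87) = √0.001213793 = 0.034840.
z = (p̂ − p₀)/SE = (18/87 − 0.12)/0.034840 ≈ 2.4942.
p-value = P(Z ≥ z) with z = 2.4942 → 0.006.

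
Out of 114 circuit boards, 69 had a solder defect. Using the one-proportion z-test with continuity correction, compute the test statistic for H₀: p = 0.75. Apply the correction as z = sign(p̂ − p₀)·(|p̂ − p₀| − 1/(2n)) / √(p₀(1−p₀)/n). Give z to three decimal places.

z = -3.461

The sample proportion is 69/114 = 0.60526. p̂ − p₀ = -0.144737.
1/(2n) = 0.004386.
Corrected numerator: |-0.144737| − 0.004386 = 0.140351.
Null standard error: √(0.75·0.25/114) = √0.001644737 = 0.040555.
z = (−)0.140351/0.040555 = -3.461.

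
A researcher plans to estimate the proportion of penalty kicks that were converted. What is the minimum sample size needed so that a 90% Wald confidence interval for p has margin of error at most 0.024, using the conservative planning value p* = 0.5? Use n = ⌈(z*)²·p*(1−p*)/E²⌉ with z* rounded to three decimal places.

n = 1175

For 90% confidence, z* = 1.645.
p*(1−p*) = 0.50·0.50 = 0.2500.
Required n before rounding: 2.706025 × 0.2500 / 0.024² = 1174.490.
Rounding up, n = 1175.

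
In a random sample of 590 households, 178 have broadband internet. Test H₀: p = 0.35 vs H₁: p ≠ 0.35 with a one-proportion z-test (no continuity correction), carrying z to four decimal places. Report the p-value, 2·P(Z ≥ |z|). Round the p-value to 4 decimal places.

Sample proportion p̂ = 178/590 = 0.30169.
Under H₀, SE = √(p₀(1−p₀)/n) = √(0.35·0.65/590) = √0.000385593 = 0.019637.
Test statistic (full precision, shown to 4 dp): z = (178/590 − 0.35)/SE₀ ≈ -2.4600.
p-value = 2·P(Z ≥ |z|) with z = -2.4600 → 0.0139.

p-value = 0.0139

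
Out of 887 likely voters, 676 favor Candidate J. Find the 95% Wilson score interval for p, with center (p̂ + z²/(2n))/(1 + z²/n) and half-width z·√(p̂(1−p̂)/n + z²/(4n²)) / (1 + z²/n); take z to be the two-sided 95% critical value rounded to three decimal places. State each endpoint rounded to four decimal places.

(0.7330, 0.7890)

Here p̂ = 676/887 = 0.76212 and z = 1.960 (z² = 3.841600).
1 + z²/n = 1.004331.
Center = (0.76212 + 0.002166)/1.004331 = 0.76099.
Radicand: p̂(1−p̂)/n + z²/(4n²) = 0.000204389 + 0.000001221 = 0.000205610.
Half-width = 1.960·√0.000205610/1.004331 = 0.02798.
CI: 0.76099 ± 0.02798 = (0.7330, 0.7890).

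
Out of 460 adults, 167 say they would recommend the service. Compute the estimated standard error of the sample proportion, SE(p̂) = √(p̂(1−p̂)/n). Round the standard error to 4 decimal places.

Sample proportion p̂ = 167/460 = 0.36304.
p̂(1−p̂) = 0.36304·0.63696 = 0.231242.
SE = √(0.231242/460) = 0.0224.

SE = 0.0224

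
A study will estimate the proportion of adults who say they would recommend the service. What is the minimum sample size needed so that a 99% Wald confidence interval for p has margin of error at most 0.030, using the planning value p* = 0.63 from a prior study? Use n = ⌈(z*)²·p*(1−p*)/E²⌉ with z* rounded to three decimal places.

n = 1719

The 99% critical value is z* = 2.576.
p*(1−p*) = 0.63·0.37 = 0.2331.
(z*)²·p*(1−p*)/E² = 6.635776·0.2331/0.000900 = 1718.666.
Rounding up, n = 1719.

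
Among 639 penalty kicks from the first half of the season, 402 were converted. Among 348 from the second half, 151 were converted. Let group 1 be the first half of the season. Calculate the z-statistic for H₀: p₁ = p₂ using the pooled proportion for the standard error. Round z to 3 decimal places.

p̂₁ = 402/639 = 0.62911, p̂₂ = 151/348 = 0.43391.
Pooling: p̂ = 553/987 = 0.56028.
Pooled SE = √[0.2463659·0.00443851] ≈ 0.033068.
z = (p̂₁ − p̂₂)/SE = (0.62911 − 0.43391)/0.033068 = 0.19520/0.033068 = 5.903.

z = 5.903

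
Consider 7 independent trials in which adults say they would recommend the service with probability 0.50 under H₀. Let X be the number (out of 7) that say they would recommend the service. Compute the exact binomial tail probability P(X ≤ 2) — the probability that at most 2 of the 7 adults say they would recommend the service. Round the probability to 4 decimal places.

P = 0.2266

X ~ Binomial(n=7, p=0.50).
P(X ≤ 2) = C(7,0)·0.50^0·0.50^7 + C(7,1)·0.50^1·0.50^6 + C(7,2)·0.50^2·0.50^5.
= 0.007812 + 0.054688 + 0.164062 = 0.2266.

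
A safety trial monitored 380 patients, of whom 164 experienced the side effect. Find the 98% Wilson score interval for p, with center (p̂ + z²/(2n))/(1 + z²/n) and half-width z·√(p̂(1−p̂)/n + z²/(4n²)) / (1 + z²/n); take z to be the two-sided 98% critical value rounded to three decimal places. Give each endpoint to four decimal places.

p̂ = 164/380 = 0.43158; z = 2.326, so z² = 5.410276.
1 + z²/n = 1.014238.
Adjusted center: (0.43158 + z²/(2n))/1.014238 = 0.43254.
Radicand: p̂(1−p̂)/n + z²/(4n²) = 0.000645575 + 0.000009367 = 0.000654942.
Half-width = z·√(radicand)/denom = 2.326·0.025592/1.014238 = 0.05869.
CI: 0.43254 ± 0.05869 = (0.3738, 0.4912).

(0.3738, 0.4912)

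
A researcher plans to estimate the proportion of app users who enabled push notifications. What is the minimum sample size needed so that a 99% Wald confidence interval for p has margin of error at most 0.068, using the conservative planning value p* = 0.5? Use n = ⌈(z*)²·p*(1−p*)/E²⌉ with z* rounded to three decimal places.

n = 359

z* = 2.576 at the 99% level.
p*(1−p*) = 0.2500.
Required n before rounding: 6.635776 × 0.2500 / 0.068² = 358.768.
Rounding up, n = 359.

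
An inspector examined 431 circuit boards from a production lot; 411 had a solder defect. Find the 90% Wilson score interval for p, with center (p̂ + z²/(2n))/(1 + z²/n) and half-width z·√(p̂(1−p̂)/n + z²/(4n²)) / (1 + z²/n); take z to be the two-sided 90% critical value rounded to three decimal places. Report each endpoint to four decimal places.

p̂ = 411/431 = 0.95360; z = 1.645, so z² = 2.706025.
1 + z²/n = 1.006278.
Adjusted center: (0.95360 + z²/(2n))/1.006278 = 0.95077.
Radicand: p̂(1−p̂)/n + z²/(4n²) = 0.000102669 + 0.000003642 = 0.000106311.
Half-width = z·√(radicand)/denom = 1.645·0.010311/1.006278 = 0.01686.
CI: 0.95077 ± 0.01686 = (0.9339, 0.9676).

(0.9339, 0.9676)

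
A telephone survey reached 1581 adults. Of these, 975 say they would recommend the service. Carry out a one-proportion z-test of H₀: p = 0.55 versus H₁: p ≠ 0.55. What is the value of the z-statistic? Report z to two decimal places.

z = 5.33

The sample proportion is 975/1581 = 0.61670.
Under H₀, SE = √(p₀(1−p₀)/n) = √(0.55·0.45/1581) = √0.000156546 = 0.012512.
z = (0.61670 − 0.55)/0.012512 = 0.06670/0.012512 = 5.33.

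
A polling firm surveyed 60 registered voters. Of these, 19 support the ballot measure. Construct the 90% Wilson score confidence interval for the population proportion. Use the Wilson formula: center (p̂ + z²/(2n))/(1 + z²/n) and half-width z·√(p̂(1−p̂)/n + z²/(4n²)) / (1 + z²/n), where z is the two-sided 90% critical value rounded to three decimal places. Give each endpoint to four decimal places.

(0.2276, 0.4215)

Here p̂ = 19/60 = 0.31667 and z = 1.645 (z² = 2.706025).
1 + z²/n = 1.045100.
Adjusted center: (0.31667 + z²/(2n))/1.045100 = 0.32458.
Radicand: p̂(1−p̂)/n + z²/(4n²) = 0.003606481 + 0.000187918 = 0.003794399.
Half-width = 1.645·√0.003794399/1.045100 = 0.09696.
CI: 0.32458 ± 0.09696 = (0.2276, 0.4215).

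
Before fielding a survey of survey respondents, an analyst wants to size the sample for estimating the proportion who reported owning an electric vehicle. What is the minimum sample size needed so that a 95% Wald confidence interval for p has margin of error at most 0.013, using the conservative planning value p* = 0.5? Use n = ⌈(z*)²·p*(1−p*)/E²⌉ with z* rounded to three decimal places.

n = 5683

For 95% confidence, z* = 1.960.
p*(1−p*) = 0.2500.
Required n before rounding: 3.841600 × 0.2500 / 0.013² = 5682.840.
Rounding up, n = 5683.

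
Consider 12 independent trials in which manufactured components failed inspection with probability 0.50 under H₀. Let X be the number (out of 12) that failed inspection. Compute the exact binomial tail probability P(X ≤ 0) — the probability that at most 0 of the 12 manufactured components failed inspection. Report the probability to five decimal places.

X ~ Binomial(n=12, p=0.50).
P(X ≤ 0) = C(12,0)·0.50^0·0.50^12.
= 0.000244 = 0.00024.

P = 0.00024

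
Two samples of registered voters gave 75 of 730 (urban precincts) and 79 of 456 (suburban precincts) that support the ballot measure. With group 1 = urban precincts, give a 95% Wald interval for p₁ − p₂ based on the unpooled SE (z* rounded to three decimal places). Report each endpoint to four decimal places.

(-0.1116, -0.0294)

p̂₁ = 75/730 = 0.10274, p̂₂ = 79/456 = 0.17325; p̂₁ − p̂₂ = -0.07051.
SE = √(0.000126280 + 0.000314104) = √0.000440384 = 0.020985.
The 95% critical value is z* = 1.960. Margin = 1.960·0.020985 = 0.04113.
So the interval runs from -0.1116 to -0.0294.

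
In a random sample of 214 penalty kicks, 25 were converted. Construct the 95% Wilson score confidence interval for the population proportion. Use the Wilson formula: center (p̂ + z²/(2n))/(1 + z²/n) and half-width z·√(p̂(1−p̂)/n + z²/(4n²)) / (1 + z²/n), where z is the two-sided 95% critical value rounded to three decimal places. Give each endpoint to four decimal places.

(0.0804, 0.1668)

p̂ = 25/214 = 0.11682; z = 1.960, so z² = 3.841600.
1 + z²/n = 1.017951.
Adjusted center: (0.11682 + z²/(2n))/1.017951 = 0.12358.
Radicand: p̂(1−p̂)/n + z²/(4n²) = 0.000482126 + 0.000020971 = 0.000503097.
Half-width = z·√(radicand)/denom = 1.960·0.022430/1.017951 = 0.04319.
CI: 0.12358 ± 0.04319 = (0.0804, 0.1668).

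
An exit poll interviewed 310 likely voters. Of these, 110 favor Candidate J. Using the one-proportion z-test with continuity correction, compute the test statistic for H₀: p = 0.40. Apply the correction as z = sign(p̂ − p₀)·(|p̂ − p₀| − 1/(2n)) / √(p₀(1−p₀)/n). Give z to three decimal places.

With x = 110 successes in n = 310, p̂ = 0.35484. p̂ − p₀ = -0.045161.
Continuity correction 1/(2n) = 1/620 = 0.001613.
Corrected numerator: |-0.045161| − 0.001613 = 0.043548.
Null standard error: √(0.40·0.60/310) = √0.000774194 = 0.027824.
z = (−)0.043548/0.027824 = -1.565.

z = -1.565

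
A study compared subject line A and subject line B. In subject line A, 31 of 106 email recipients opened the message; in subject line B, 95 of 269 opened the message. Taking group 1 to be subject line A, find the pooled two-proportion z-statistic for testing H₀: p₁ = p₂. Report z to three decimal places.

z = -1.121

p̂₁ = 31/106 = 0.29245, p̂₂ = 95/269 = 0.35316.
Pooled p̂ = (31+95)/(106+269) = 126/375 = 0.33600.
Pooled SE = √[0.2231040·0.01315143] ≈ 0.054168.
z = -0.06071/0.054168 = -1.121.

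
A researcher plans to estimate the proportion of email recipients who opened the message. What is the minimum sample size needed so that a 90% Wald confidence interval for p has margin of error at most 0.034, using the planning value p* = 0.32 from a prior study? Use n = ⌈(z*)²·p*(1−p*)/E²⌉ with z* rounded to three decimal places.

For 90% confidence, z* = 1.645.
p*(1−p*) = 0.32·0.68 = 0.2176.
Required n before rounding: 2.706025 × 0.2176 / 0.034² = 509.369.
⌈509.369⌉ = 510.

n = 510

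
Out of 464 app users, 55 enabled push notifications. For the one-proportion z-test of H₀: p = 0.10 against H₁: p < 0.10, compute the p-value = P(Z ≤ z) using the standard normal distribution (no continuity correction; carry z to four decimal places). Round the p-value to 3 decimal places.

The sample proportion is 55/464 = 0.11853.
Null standard error: √(0.10·0.90/464) = √0.000193966 = 0.013927.
Test statistic (full precision, shown to 4 dp): z = (55/464 − 0.10)/SE₀ ≈ 1.3308.
p-value = P(Z ≤ z) with z = 1.3308 → 0.908.

p-value = 0.908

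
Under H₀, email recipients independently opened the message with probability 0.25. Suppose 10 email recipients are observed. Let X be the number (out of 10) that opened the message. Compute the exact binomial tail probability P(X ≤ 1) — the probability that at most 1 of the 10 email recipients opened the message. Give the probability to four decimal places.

P = 0.2440

X is binomial with n = 10 and p = 0.25.
P(X ≤ 1) = C(10,0)·0.25^0·0.75^10 + C(10,1)·0.25^1·0.75^9.
= 0.056314 + 0.187712 = 0.2440.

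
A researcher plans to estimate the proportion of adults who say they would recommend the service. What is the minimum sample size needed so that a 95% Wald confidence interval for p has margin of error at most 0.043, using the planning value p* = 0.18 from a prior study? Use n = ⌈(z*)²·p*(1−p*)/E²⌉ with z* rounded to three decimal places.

For 95% confidence, z* = 1.960.
p*(1−p*) = 0.1476.
Required n before rounding: 3.841600 × 0.1476 / 0.043² = 306.663.
⌈306.663⌉ = 307.

n = 307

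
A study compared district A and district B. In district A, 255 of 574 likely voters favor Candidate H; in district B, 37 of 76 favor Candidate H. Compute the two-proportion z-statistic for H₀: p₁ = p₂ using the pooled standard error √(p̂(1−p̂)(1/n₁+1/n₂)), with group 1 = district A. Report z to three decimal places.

p̂₁ = 255/574 = 0.44425, p̂₂ = 37/76 = 0.48684.
Pooled p̂ = (255+37)/(574+76) = 292/650 = 0.44923.
SE = √[p̂(1−p̂)(1/n₁+1/n₂)] = √[0.44923·0.55077·(1/574+1/76)] ≈ 0.060717.
z = (p̂₁ − p̂₂)/SE = (0.44425 − 0.48684)/0.060717 = -0.04259/0.060717 = -0.701.

z = -0.701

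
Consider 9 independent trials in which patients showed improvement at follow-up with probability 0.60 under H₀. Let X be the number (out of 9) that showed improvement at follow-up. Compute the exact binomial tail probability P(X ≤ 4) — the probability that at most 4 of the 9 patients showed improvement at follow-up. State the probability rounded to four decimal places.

P = 0.2666

X ~ Binomial(n=9, p=0.60).
P(X ≤ 4) = Σ_{j=0}^{4} C(9,j)·0.60^j·0.40^{9−j}.
= 0.000262 + 0.003539 + 0.021234 + 0.074318 + 0.167215 = 0.2666.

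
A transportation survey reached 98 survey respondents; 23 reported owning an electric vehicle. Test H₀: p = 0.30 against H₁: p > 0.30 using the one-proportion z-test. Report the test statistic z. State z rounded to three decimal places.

z = -1.411

The sample proportion is 23/98 = 0.23469.
Under H₀, SE = √(p₀(1−p₀)/n) = √(0.30·0.70/98) = √0.002142857 = 0.046291.
Test statistic: z = -0.06531/0.046291 = -1.411.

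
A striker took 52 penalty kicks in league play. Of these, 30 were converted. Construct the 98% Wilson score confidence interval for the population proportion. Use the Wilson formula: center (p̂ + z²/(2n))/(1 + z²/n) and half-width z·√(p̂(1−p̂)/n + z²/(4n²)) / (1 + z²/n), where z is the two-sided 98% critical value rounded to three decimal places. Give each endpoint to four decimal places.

p̂ = 30/52 = 0.57692; z = 2.326, so z² = 5.410276.
Denominator 1 + z²/n = 1 + 5.410276/52 = 1.104044.
Center = (0.57692 + 0.052022)/1.104044 = 0.56967.
Radicand: p̂(1−p̂)/n + z²/(4n²) = 0.004693901 + 0.000500210 = 0.005194111.
Half-width = 2.326·√0.005194111/1.104044 = 0.15184.
Interval: 0.56967 ± 0.15184 → (0.4178, 0.7215).

(0.4178, 0.7215)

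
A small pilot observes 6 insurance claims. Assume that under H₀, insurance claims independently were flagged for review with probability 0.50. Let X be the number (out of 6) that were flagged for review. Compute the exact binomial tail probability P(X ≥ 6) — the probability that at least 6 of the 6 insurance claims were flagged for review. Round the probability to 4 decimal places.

X is binomial with n = 6 and p = 0.50.
P(X ≥ 6) = C(6,6)·0.50^6·0.50^0.
= 0.015625 = 0.0156.

P = 0.0156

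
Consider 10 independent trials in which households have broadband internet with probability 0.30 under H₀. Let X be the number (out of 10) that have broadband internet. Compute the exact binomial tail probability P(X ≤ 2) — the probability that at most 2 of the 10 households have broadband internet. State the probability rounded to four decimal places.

P = 0.3828

X is binomial with n = 10 and p = 0.30.
P(X ≤ 2) = C(10,0)·0.30^0·0.70^10 + C(10,1)·0.30^1·0.70^9 + C(10,2)·0.30^2·0.70^8.
= 0.028248 + 0.121061 + 0.233474 = 0.3828.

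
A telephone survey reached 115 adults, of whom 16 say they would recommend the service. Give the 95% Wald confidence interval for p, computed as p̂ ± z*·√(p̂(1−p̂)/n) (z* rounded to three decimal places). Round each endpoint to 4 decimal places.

(0.0759, 0.2024)

The sample proportion is 16/115 = 0.13913.
SE(p̂) = √(0.13913·0.86087/115) = 0.032272.
For 95% confidence, z* = 1.960.
Margin of error: 1.960 × 0.032272 = 0.06325.
So the interval runs from 0.0759 to 0.2024.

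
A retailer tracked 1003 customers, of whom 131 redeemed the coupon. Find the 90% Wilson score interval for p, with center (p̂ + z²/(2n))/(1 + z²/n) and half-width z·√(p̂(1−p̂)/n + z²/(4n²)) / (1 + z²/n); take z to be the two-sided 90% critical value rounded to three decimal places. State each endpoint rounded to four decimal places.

Here p̂ = 131/1003 = 0.13061 and z = 1.645 (z² = 2.706025).
Denominator 1 + z²/n = 1 + 2.706025/1003 = 1.002698.
Adjusted center: (0.13061 + z²/(2n))/1.002698 = 0.13160.
Radicand: p̂(1−p̂)/n + z²/(4n²) = 0.000113210 + 0.000000672 = 0.000113882.
Half-width = z·√(radicand)/denom = 1.645·0.010672/1.002698 = 0.01751.
CI: 0.13160 ± 0.01751 = (0.1141, 0.1491).

(0.1141, 0.1491)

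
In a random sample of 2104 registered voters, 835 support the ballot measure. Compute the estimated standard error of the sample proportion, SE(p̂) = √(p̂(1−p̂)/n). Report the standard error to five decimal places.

p̂ = 835/2104 = 0.39686.
p̂(1−p̂) = 0.239362.
SE = √(0.239362/2104) = 0.01067.

SE = 0.01067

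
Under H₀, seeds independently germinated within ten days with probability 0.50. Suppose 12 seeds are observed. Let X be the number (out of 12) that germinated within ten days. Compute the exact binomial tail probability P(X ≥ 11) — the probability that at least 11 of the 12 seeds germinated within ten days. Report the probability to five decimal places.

P = 0.00317

X ~ Binomial(n=12, p=0.50).
P(X ≥ 11) = C(12,11)·0.50^11·0.50^1 + C(12,12)·0.50^12·0.50^0.
= 0.002930 + 0.000244 = 0.00317.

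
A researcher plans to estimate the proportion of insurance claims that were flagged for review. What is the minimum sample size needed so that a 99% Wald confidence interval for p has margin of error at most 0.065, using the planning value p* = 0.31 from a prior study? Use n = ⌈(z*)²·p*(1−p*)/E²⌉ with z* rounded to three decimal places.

z* = 2.576 at the 99% level.
p*(1−p*) = 0.31·0.69 = 0.2139.
(z*)²·p*(1−p*)/E² = 6.635776·0.2139/0.004225 = 335.951.
Rounding up, n = 336.

n = 336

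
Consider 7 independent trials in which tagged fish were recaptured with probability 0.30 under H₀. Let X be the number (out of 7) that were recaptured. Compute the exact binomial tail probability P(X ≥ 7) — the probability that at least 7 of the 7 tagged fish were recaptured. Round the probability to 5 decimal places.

X is binomial with n = 7 and p = 0.30.
P(X ≥ 7) = C(7,7)·0.30^7·0.70^0.
= 0.000219 = 0.00022.

P = 0.00022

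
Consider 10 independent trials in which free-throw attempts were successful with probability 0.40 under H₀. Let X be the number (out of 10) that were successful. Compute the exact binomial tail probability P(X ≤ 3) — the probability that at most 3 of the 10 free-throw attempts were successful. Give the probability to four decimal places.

P = 0.3823

X ~ Binomial(n=10, p=0.40).
P(X ≤ 3) = C(10,0)·0.40^0·0.60^10 + C(10,1)·0.40^1·0.60^9 + C(10,2)·0.40^2·0.60^8 + C(10,3)·0.40^3·0.60^7.
= 0.006047 + 0.040311 + 0.120932 + 0.214991 = 0.3823.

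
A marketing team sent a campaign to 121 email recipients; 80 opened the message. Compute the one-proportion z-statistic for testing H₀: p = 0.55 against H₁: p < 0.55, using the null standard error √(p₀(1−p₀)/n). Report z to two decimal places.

The sample proportion is 80/121 = 0.66116.
Under H₀, SE = √(p₀(1−p₀)/n) = √(0.55·0.45/121) = √0.002045455 = 0.045227.
z = (0.66116 − 0.55)/0.045227 = 0.11116/0.045227 = 2.46.

z = 2.46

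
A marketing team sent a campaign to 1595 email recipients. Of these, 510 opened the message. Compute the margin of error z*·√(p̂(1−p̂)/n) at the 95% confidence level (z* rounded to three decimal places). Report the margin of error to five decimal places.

ME = 0.02289

p̂ = 510/1595 = 0.31975.
SE(p̂) = √(0.31975·0.68025/1595) = 0.011678.
The 95% critical value is z* = 1.960.
ME = 1.960·0.011678 = 0.02289.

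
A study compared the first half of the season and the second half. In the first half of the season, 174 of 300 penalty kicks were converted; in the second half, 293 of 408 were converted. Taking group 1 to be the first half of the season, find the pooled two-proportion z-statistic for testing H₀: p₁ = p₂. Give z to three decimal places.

p̂₁ = 174/300 = 0.58000, p̂₂ = 293/408 = 0.71814.
Pooling: p̂ = 467/708 = 0.65960.
Pooled SE = √[0.2245264·0.00578431] ≈ 0.036038.
z = (p̂₁ − p̂₂)/SE = (0.58000 − 0.71814)/0.036038 = -0.13814/0.036038 = -3.833.

z = -3.833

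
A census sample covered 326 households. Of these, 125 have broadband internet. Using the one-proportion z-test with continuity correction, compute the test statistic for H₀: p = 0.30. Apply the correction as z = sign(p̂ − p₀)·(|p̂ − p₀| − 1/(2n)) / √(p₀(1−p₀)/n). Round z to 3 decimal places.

With x = 125 successes in n = 326, p̂ = 0.38344. p̂ − p₀ = 0.083436.
Continuity correction 1/(2n) = 1/652 = 0.001534.
Corrected numerator: |0.083436| − 0.001534 = 0.081902.
SE₀ = √(0.30·0.70/326) = 0.025381.
z = (+)0.081902/0.025381 = 3.227.

z = 3.227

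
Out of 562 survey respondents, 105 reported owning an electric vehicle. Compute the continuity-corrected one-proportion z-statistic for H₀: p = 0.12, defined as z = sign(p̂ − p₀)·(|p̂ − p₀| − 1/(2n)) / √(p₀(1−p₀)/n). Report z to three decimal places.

z = 4.811

p̂ = 105/562 = 0.18683. p̂ − p₀ = 0.066833.
1/(2n) = 0.000890.
Corrected numerator: |0.066833| − 0.000890 = 0.065943.
Null standard error: √(0.12·0.88/562) = √0.000187900 = 0.013708.
z = +0.065943/0.013708 = 4.811.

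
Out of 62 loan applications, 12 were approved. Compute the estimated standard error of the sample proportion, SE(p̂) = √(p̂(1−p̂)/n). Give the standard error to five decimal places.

SE = 0.05018

With x = 12 successes in n = 62, p̂ = 0.19355.
p̂(1−p̂) = 0.19355·0.80645 = 0.156088.
SE = √(0.156088/62) = 0.05018.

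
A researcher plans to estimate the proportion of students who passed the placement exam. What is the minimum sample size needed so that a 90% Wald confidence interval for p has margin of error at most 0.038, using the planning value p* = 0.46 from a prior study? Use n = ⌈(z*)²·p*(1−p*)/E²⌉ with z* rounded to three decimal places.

The 90% critical value is z* = 1.645.
p*(1−p*) = 0.2484.
(z*)²·p*(1−p*)/E² = 2.706025·0.2484/0.001444 = 465.496.
Rounding up, n = 466.

n = 466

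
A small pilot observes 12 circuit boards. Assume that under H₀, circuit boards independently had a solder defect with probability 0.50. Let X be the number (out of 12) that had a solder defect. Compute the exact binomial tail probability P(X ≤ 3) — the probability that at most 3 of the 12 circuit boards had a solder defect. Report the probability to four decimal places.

X is binomial with n = 12 and p = 0.50.
P(X ≤ 3) = C(12,0)·0.50^0·0.50^12 + C(12,1)·0.50^1·0.50^11 + C(12,2)·0.50^2·0.50^10 + C(12,3)·0.50^3·0.50^9.
= 0.000244 + 0.002930 + 0.016113 + 0.053711 = 0.0730.

P = 0.0730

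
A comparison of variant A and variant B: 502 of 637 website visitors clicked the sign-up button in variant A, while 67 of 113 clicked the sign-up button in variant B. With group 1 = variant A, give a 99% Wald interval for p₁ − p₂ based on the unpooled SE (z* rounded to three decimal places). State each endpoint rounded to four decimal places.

p̂₁ = 0.78807, p̂₂ = 0.59292, so the observed difference is 0.19515.
Unpooled SE = √(p̂₁(1−p̂₁)/n₁ + p̂₂(1−p̂₂)/n₂) = √(0.000262192 + 0.002135981) = 0.048971.
For 99% confidence, z* = 2.576. Margin = 2.576·0.048971 = 0.12615.
So the interval runs from 0.0690 to 0.3213.

(0.0690, 0.3213)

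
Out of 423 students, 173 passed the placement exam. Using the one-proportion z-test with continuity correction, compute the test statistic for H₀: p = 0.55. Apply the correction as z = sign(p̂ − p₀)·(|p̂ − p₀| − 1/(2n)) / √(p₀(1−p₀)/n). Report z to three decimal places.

p̂ = 173/423 = 0.40898. p̂ − p₀ = -0.141017.
Continuity correction 1/(2n) = 1/846 = 0.001182.
Corrected numerator: |-0.141017| − 0.001182 = 0.139835.
SE₀ = √(0.55·0.45/423) = 0.024189.
z = −0.139835/0.024189 = -5.781.

z = -5.781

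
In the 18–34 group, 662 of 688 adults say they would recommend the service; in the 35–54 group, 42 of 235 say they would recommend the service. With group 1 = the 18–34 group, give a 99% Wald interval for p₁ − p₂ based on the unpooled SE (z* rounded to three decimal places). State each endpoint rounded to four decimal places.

(0.7164, 0.8505)

p̂₁ = 662/688 = 0.96221, p̂₂ = 42/235 = 0.17872; p̂₁ − p̂₂ = 0.78349.
SE = √(0.000052853 + 0.000624601) = √0.000677454 = 0.026028.
The 99% critical value is z* = 2.576. Margin = 2.576·0.026028 = 0.06705.
CI: 0.78349 ± 0.06705 = (0.7164, 0.8505).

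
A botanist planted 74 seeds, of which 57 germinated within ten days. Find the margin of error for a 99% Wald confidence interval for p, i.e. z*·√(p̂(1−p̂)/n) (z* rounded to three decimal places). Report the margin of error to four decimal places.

Sample proportion p̂ = 57/74 = 0.77027.
SE(p̂) = √(0.77027·0.22973/74) = 0.048901.
z* = 2.576 at the 99% level.
ME = 2.576·0.048901 = 0.1260.

ME = 0.1260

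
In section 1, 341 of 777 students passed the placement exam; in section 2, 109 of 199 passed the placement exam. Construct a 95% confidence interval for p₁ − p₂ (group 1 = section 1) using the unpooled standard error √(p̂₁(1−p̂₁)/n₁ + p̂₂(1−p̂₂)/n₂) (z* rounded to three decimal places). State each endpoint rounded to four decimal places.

p̂₁ = 0.43887, p̂₂ = 0.54774, so the observed difference is -0.10887.
SE = √(0.000316941 + 0.001244829) = √0.001561770 = 0.039519.
The 95% critical value is z* = 1.960. Margin of error = 0.07746.
So the interval runs from -0.1863 to -0.0314.

(-0.1863, -0.0314)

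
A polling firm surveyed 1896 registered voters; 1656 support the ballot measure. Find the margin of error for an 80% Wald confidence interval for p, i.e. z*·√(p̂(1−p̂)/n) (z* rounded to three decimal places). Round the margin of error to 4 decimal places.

The sample proportion is 1656/1896 = 0.87342.
SE = √(p̂(1−p̂)/n) = √(0.110559/1896) = 0.007636.
The 80% critical value is z* = 1.282.
So ME = 0.0098.

ME = 0.0098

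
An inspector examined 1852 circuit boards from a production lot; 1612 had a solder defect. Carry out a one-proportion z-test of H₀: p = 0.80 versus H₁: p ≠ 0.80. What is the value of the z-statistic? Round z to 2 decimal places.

p̂ = 1612/1852 = 0.87041.
Null standard error: √(0.80·0.20/1852) = √0.000086393 = 0.009295.
Test statistic: z = 0.07041/0.009295 = 7.58.

z = 7.58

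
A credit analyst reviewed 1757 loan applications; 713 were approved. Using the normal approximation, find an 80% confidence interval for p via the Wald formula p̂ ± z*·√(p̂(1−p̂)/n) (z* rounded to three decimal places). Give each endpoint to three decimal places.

(0.391, 0.421)

p̂ = 713/1757 = 0.40581.
SE = √(p̂(1−p̂)/n) = √(0.241127/1757) = 0.011715.
z* = 1.282 at the 80% level.
Margin = 1.282·0.011715 = 0.01502.
Interval: 0.40581 ± 0.01502 → (0.391, 0.421).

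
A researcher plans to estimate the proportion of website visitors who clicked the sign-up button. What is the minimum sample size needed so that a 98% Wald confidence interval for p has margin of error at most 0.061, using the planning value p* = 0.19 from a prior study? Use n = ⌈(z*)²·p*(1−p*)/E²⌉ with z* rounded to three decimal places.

n = 224

For 98% confidence, z* = 2.326.
p*(1−p*) = 0.19·0.81 = 0.1539.
Required n before rounding: 5.410276 × 0.1539 / 0.061² = 223.768.
⌈223.768⌉ = 224.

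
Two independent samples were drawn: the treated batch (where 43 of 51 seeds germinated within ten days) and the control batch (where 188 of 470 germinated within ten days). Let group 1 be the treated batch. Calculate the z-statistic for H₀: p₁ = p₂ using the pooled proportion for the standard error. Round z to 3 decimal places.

z = 6.050

p̂₁ = 43/51 = 0.84314, p̂₂ = 188/470 = 0.40000.
Pooling: p̂ = 231/521 = 0.44338.
Pooled SE = √[0.2467940·0.02173550] ≈ 0.073241.
z = (p̂₁ − p̂₂)/SE = (0.84314 − 0.40000)/0.073241 = 0.44314/0.073241 = 6.050.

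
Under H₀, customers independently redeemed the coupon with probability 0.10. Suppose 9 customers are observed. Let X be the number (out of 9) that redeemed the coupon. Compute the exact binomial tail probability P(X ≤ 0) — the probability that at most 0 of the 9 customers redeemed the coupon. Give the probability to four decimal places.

X is binomial with n = 9 and p = 0.10.
P(X ≤ 0) = C(9,0)·0.10^0·0.90^9.
= 0.387420 = 0.3874.

P = 0.3874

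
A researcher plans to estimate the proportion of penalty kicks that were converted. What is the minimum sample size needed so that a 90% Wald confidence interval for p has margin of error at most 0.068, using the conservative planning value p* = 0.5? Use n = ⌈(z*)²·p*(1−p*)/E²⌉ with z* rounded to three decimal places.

z* = 1.645 at the 90% level.
p*(1−p*) = 0.50·0.50 = 0.2500.
Required n before rounding: 2.706025 × 0.2500 / 0.068² = 146.303.
⌈146.303⌉ = 147.

n = 147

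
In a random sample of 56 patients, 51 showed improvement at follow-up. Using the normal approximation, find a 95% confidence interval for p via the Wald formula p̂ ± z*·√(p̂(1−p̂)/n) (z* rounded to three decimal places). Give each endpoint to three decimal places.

Sample proportion p̂ = 51/56 = 0.91071.
Standard error of p̂: √(0.081314/56) = √0.001452032 = 0.038106.
The 95% critical value is z* = 1.960.
Margin of error: 1.960 × 0.038106 = 0.07469.
So the interval runs from 0.836 to 0.985.

(0.836, 0.985)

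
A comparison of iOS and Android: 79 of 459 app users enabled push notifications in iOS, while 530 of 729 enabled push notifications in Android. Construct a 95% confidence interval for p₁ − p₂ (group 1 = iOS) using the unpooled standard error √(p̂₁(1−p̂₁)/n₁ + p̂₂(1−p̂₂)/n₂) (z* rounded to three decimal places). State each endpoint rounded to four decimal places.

(-0.6022, -0.5076)

p̂₁ = 0.17211, p̂₂ = 0.72702, so the observed difference is -0.55491.
Unpooled SE = √(p̂₁(1−p̂₁)/n₁ + p̂₂(1−p̂₂)/n₂) = √(0.000310436 + 0.000272237) = 0.024139.
z* = 1.960 at the 95% level. Margin of error = 0.04731.
Interval: -0.55491 ± 0.04731 → (-0.6022, -0.5076).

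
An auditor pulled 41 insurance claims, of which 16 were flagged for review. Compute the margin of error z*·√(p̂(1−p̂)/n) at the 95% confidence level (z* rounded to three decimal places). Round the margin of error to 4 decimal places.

p̂ = 16/41 = 0.39024.
SE = √(p̂(1−p̂)/n) = √(0.237954/41) = 0.076182.
The 95% critical value is z* = 1.960.
ME = 1.960·0.076182 = 0.1493.

ME = 0.1493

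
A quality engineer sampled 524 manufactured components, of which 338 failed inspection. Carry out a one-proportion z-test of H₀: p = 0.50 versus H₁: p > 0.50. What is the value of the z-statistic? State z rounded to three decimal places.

z = 6.640

p̂ = 338/524 = 0.64504.
Under H₀, SE = √(p₀(1−p₀)/n) = √(0.50·0.50/524) = √0.000477099 = 0.021843.
z = (0.64504 − 0.50)/0.021843 = 0.14504/0.021843 = 6.640.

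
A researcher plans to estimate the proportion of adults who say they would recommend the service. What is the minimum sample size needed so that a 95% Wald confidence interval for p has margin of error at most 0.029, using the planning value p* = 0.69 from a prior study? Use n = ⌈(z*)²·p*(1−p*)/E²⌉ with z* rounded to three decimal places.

n = 978

The 95% critical value is z* = 1.960.
p*(1−p*) = 0.2139.
Required n before rounding: 3.841600 × 0.2139 / 0.029² = 977.073.
Rounding up, n = 978.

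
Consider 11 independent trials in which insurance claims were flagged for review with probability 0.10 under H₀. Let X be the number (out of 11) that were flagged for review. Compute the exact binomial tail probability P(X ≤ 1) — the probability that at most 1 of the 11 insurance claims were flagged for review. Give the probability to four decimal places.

X is binomial with n = 11 and p = 0.10.
P(X ≤ 1) = C(11,0)·0.10^0·0.90^11 + C(11,1)·0.10^1·0.90^10.
= 0.313811 + 0.383546 = 0.6974.

P = 0.6974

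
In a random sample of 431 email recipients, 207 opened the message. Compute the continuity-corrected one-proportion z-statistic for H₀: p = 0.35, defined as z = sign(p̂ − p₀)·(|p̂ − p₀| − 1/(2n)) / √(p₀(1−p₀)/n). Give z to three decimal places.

Sample proportion p̂ = 207/431 = 0.48028. p̂ − p₀ = 0.130278.
1/(2n) = 0.001160.
Corrected numerator: |0.130278| − 0.001160 = 0.129118.
SE₀ = √(0.35·0.65/431) = 0.022975.
z = +0.129118/0.022975 = 5.620.

z = 5.620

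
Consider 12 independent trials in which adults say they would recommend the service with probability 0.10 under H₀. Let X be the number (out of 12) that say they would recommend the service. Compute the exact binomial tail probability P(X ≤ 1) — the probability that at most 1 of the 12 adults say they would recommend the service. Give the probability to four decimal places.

X ~ Binomial(n=12, p=0.10).
P(X ≤ 1) = C(12,0)·0.10^0·0.90^12 + C(12,1)·0.10^1·0.90^11.
= 0.282430 + 0.376573 = 0.6590.

P = 0.6590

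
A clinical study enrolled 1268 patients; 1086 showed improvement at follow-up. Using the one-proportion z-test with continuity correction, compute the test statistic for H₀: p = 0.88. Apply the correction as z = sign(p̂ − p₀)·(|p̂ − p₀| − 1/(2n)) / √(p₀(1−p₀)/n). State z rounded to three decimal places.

With x = 1086 successes in n = 1268, p̂ = 0.85647. p̂ − p₀ = -0.023533.
1/(2n) = 0.000394.
Corrected numerator: |-0.023533| − 0.000394 = 0.023139.
SE₀ = √(0.88·0.12/1268) = 0.009126.
z = (−)0.023139/0.009126 = -2.536.

z = -2.536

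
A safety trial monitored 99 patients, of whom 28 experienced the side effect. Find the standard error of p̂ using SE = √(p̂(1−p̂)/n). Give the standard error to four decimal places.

p̂ = 28/99 = 0.28283.
p̂(1−p̂) = 0.28283·0.71717 = 0.202837.
SE = √(0.202837/99) = √0.002048859 = 0.0453.

SE = 0.0453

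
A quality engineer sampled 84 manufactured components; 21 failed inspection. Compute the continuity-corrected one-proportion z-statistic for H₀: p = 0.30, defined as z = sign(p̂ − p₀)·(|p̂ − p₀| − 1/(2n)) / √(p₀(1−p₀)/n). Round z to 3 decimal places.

With x = 21 successes in n = 84, p̂ = 0.25000. p̂ − p₀ = -0.050000.
Continuity correction 1/(2n) = 1/168 = 0.005952.
Corrected numerator: |-0.050000| − 0.005952 = 0.044048.
Null standard error: √(0.30·0.70/84) = √0.002500000 = 0.050000.
z = −0.044048/0.050000 = -0.881.

z = -0.881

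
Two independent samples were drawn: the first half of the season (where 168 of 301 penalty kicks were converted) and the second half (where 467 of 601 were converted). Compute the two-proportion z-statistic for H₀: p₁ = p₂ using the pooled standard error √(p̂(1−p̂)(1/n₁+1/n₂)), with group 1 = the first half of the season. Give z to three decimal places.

z = -6.791

Sample proportions: p̂₁ = 168/301 = 0.55814 and p̂₂ = 467/601 = 0.77704.
Pooled p̂ = (168+467)/(301+601) = 635/902 = 0.70399.
SE = √[p̂(1−p̂)(1/n₁+1/n₂)] = √[0.70399·0.29601·(1/301+1/601)] ≈ 0.032234.
z = -0.21890/0.032234 = -6.791.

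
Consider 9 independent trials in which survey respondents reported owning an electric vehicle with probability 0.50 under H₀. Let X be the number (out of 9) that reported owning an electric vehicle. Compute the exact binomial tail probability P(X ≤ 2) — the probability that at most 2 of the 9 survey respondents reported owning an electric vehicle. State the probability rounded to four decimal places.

X ~ Binomial(n=9, p=0.50).
P(X ≤ 2) = C(9,0)·0.50^0·0.50^9 + C(9,1)·0.50^1·0.50^8 + C(9,2)·0.50^2·0.50^7.
= 0.001953 + 0.017578 + 0.070312 = 0.0898.

P = 0.0898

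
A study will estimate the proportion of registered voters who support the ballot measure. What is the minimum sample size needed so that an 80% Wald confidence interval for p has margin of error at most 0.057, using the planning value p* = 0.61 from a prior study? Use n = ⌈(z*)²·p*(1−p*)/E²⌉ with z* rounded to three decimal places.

n = 121

The 80% critical value is z* = 1.282.
p*(1−p*) = 0.2379.
Required n before rounding: 1.643524 × 0.2379 / 0.057² = 120.343.
Rounding up, n = 121.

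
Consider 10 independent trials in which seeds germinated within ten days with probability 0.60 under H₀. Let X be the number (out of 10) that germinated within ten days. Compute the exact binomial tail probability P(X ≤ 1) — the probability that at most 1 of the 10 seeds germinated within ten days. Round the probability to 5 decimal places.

X is binomial with n = 10 and p = 0.60.
P(X ≤ 1) = C(10,0)·0.60^0·0.40^10 + C(10,1)·0.60^1·0.40^9.
= 0.000105 + 0.001573 = 0.00168.

P = 0.00168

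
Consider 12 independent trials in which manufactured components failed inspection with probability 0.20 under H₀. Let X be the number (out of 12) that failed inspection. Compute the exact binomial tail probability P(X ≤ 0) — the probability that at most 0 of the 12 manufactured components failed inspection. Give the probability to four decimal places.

X is binomial with n = 12 and p = 0.20.
P(X ≤ 0) = C(12,0)·0.20^0·0.80^12.
= 0.068719 = 0.0687.

P = 0.0687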